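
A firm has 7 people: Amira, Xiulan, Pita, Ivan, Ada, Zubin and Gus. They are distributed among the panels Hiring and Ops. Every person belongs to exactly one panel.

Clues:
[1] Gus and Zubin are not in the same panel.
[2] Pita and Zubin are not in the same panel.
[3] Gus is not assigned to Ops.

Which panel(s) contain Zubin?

Zubin: Ops

From (3): Gus ∉ Ops.
Only one panel left: Gus ∈ Hiring.
(1): Zubin ∉ Hiring.
Only one panel left: Zubin ∈ Ops.
(2): Pita ∉ Ops.
Only one panel left: Pita ∈ Hiring.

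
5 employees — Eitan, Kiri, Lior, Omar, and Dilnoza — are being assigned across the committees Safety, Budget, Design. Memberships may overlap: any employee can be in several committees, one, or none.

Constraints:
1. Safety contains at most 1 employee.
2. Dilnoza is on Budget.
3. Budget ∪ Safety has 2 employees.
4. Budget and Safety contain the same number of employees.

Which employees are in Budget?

Budget = {Dilnoza}

From (2): Dilnoza ∈ Budget.
Suppose Eitan ∈ Budget: no assignment then satisfies all the clues, so Eitan ∉ Budget.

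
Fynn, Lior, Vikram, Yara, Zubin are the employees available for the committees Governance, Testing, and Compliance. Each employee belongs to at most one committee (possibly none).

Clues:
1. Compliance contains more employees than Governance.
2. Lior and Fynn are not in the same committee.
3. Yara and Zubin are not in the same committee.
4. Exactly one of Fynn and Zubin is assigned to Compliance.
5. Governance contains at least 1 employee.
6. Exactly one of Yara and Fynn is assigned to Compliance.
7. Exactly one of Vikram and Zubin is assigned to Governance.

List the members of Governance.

Governance = {Zubin}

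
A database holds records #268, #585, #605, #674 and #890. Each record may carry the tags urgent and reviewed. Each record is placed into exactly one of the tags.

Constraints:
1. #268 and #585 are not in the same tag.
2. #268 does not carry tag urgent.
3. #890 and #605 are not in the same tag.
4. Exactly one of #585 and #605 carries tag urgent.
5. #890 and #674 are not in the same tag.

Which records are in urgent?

From (2): #268 ∉ urgent.
Only one tag left: #268 ∈ reviewed.
(1): #585 ∉ reviewed.
Only one tag left: #585 ∈ urgent.
(4) (exactly one): #605 ∉ urgent.
Only one tag left: #605 ∈ reviewed.
(3): #890 ∉ reviewed.
Only one tag left: #890 ∈ urgent.
(5): #674 ∉ urgent.
Only one tag left: #674 ∈ reviewed.

urgent = {#585, #890}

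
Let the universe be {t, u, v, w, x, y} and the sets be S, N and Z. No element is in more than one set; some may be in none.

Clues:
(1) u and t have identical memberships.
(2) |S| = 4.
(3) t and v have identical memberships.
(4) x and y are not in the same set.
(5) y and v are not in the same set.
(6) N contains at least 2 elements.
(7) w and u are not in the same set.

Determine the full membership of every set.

S = {t, u, v, x}; N = {w, y}; Z = {}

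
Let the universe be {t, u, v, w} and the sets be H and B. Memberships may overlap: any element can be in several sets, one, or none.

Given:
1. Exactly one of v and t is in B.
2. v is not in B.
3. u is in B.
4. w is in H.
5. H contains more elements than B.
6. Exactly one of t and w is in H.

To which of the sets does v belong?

From (2): v ∉ B.
From (3): u ∈ B.
From (4): w ∈ H.
(1) (exactly one): t ∈ B.
(6) (exactly one): t ∉ H.
Suppose v ∉ H: no assignment then satisfies all the clues, so v ∈ H.

v: H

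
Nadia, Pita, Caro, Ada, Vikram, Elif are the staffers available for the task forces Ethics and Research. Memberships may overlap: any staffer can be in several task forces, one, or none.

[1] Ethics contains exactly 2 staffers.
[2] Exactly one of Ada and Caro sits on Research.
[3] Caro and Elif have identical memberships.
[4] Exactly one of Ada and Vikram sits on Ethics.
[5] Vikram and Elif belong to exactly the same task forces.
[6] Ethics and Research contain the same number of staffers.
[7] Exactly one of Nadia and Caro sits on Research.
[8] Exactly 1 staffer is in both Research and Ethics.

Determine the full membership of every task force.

Ethics = {Ada, Pita}; Research = {Ada, Nadia}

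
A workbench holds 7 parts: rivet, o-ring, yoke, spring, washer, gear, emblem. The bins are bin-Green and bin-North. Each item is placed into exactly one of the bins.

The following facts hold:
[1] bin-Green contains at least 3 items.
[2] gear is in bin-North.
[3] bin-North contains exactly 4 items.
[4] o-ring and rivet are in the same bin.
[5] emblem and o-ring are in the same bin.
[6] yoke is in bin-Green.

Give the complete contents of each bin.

bin-Green = {spring, washer, yoke}; bin-North = {emblem, gear, o-ring, rivet}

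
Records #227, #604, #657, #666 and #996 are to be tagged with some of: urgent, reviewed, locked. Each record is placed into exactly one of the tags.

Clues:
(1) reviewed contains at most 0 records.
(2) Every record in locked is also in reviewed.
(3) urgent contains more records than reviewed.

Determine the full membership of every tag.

urgent = {#227, #604, #657, #666, #996}; reviewed = {}; locked = {}

(1): reviewed already has 0, so the rest are out.
(2) contrapositive: #227 ∉ locked.
(2) contrapositive: #604 ∉ locked.
(2) contrapositive: #657 ∉ locked.
(2) contrapositive: #666 ∉ locked.
(2) contrapositive: #996 ∉ locked.
Only one tag left: #227 ∈ urgent.
Only one tag left: #604 ∈ urgent.
Only one tag left: #657 ∈ urgent.
Only one tag left: #666 ∈ urgent.
Only one tag left: #996 ∈ urgent.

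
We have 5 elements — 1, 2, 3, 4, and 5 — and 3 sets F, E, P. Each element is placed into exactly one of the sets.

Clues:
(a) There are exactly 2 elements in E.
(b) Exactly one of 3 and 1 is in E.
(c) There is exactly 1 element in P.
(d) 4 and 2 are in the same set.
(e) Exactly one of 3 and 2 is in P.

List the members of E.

E = {1, 5}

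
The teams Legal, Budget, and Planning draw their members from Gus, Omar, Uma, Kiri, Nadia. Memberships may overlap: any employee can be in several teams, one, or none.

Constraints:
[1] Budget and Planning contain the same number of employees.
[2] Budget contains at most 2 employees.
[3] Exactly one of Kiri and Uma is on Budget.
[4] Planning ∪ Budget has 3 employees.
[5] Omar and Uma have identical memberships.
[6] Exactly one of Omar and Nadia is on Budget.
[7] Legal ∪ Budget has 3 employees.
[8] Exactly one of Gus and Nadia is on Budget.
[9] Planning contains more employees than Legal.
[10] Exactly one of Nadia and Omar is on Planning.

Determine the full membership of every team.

Legal = {Gus}; Budget = {Kiri, Nadia}; Planning = {Gus, Nadia}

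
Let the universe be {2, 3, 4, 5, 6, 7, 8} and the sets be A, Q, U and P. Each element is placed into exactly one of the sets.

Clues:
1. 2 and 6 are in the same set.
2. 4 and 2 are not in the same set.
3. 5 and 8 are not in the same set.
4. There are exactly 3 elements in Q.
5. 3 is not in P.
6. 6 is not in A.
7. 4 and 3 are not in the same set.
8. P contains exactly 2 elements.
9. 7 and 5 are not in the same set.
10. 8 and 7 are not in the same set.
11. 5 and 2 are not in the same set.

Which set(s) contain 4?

4: P

From (5): 3 ∉ P.
From (6): 6 ∉ A.
(1): 2 matches 6: 2 ∉ A.
Suppose 4 ∈ A: no assignment then satisfies all the clues, so 4 ∉ A.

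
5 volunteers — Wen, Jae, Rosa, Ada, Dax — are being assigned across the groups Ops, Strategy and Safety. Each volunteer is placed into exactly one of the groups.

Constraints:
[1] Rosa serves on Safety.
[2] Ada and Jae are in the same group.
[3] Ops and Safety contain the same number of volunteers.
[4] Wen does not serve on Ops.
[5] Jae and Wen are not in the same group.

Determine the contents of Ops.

Ops = {Ada, Jae}

From (1): Rosa ∈ Safety.
From (4): Wen ∉ Ops.
Suppose Jae ∉ Ops: no assignment then satisfies all the clues, so Jae ∈ Ops.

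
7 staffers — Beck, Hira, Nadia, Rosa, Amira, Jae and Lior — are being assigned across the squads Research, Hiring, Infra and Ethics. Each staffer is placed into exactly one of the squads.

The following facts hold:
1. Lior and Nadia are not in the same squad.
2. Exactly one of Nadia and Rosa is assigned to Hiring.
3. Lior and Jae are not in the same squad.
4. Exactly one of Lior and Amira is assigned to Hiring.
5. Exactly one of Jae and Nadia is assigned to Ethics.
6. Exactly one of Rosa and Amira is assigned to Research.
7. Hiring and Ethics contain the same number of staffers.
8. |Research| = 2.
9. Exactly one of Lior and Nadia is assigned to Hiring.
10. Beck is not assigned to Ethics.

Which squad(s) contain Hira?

Hira: Ethics

From (10): Beck ∉ Ethics.
Suppose Hira ∈ Research: no assignment then satisfies all the clues, so Hira ∉ Research.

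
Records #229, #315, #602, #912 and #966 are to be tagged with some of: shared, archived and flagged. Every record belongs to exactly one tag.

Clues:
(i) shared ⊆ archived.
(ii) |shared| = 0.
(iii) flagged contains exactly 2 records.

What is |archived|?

3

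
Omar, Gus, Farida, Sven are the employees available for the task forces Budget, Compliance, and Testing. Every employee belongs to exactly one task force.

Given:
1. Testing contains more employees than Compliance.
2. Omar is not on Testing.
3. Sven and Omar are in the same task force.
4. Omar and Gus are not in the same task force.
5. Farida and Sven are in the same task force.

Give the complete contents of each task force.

Budget = {Farida, Omar, Sven}; Compliance = {}; Testing = {Gus}

From (2): Omar ∉ Testing.
(3): Sven matches Omar: Sven ∉ Testing.
(5): Farida matches Sven: Farida ∉ Testing.
Suppose Omar ∉ Budget: no assignment then satisfies all the clues, so Omar ∈ Budget.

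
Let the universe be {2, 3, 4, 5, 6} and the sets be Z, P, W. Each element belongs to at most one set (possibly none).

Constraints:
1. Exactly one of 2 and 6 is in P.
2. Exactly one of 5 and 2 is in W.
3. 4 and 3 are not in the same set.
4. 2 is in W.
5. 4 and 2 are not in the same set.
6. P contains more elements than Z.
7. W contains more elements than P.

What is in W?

W = {2, 3}

From (4): 2 ∈ W.
(1) (exactly one): 6 ∈ P.
(2) (exactly one): 5 ∉ W.
(5): 4 ∉ W.
Suppose 3 ∉ W: no assignment then satisfies all the clues, so 3 ∈ W.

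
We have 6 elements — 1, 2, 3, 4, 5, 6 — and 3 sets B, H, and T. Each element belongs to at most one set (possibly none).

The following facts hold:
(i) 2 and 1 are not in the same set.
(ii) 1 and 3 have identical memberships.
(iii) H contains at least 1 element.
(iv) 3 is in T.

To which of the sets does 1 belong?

From (iv): 3 ∈ T.
(ii): 1 matches 3: 1 ∉ B.
(ii): 1 matches 3: 1 ∉ H.
(ii): 1 matches 3: 1 ∈ T.
(i): 2 ∉ T.

1: T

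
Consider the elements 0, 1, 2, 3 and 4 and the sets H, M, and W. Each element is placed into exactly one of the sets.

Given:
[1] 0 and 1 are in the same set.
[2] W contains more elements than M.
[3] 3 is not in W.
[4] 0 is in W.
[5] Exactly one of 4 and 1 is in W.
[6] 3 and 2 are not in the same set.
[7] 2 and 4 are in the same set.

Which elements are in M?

M = {3}

From (3): 3 ∉ W.
From (4): 0 ∈ W.
(1): 1 matches 0: 1 ∉ H.
(1): 1 matches 0: 1 ∉ M.
(1): 1 matches 0: 1 ∈ W.
(5) (exactly one): 4 ∉ W.
(7): 2 matches 4: 2 ∉ W.
Suppose 2 ∈ M: no assignment then satisfies all the clues, so 2 ∉ M.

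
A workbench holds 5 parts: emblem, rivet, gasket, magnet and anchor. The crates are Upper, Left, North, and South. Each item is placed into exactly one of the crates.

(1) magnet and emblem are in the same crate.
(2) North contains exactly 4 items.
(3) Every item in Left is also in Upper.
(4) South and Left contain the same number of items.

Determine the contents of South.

South = {}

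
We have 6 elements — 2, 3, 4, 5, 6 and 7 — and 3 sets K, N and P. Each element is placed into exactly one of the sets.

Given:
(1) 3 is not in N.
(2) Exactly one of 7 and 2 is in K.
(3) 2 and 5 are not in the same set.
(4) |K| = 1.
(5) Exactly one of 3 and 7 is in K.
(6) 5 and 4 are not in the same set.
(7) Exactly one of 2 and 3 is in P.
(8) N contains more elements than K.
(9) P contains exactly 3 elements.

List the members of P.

P = {3, 5, 6}

From (1): 3 ∉ N.
Suppose 2 ∈ P: no assignment then satisfies all the clues, so 2 ∉ P.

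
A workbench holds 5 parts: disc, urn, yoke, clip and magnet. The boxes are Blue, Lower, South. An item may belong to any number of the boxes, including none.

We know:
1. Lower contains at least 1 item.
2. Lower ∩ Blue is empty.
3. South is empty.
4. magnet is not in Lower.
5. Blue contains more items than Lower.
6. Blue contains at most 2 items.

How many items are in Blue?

2

From (4): magnet ∉ Lower.
(3): South already has 0, so the rest are out.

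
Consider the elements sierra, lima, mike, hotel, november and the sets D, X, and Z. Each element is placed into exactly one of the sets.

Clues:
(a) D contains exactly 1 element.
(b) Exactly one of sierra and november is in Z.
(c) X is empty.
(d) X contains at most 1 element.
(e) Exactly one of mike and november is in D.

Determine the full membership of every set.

D = {november}; X = {}; Z = {hotel, lima, mike, sierra}

(c): X already has 0, so the rest are out.
Suppose sierra ∈ D: no assignment then satisfies all the clues, so sierra ∉ D.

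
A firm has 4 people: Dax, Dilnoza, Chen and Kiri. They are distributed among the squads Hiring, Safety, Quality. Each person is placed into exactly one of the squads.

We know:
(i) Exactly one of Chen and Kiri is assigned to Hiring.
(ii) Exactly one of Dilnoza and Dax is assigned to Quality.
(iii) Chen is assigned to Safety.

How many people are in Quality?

1

From (iii): Chen ∈ Safety.
(i) (exactly one): Kiri ∈ Hiring.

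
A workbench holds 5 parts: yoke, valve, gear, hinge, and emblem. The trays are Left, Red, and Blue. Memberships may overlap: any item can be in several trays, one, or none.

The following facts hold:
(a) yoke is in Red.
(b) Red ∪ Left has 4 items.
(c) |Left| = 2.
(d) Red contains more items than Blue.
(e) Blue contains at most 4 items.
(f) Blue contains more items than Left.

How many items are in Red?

4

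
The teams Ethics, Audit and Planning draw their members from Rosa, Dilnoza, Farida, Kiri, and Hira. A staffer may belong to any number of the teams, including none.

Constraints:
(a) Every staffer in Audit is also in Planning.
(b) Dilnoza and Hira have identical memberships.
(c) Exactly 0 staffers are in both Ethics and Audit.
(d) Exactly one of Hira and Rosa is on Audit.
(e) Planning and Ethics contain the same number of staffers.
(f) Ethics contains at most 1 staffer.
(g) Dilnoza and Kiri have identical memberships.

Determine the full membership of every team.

Ethics = {Farida}; Audit = {Rosa}; Planning = {Rosa}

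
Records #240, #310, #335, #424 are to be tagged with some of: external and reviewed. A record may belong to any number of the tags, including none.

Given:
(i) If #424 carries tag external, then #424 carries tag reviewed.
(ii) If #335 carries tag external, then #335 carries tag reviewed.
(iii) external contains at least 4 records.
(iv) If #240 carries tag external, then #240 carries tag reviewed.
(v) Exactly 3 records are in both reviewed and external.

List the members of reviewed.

(iii): only 4 candidates remain for external, so all are in.
(iv): #240 ∈ reviewed.
(i): #424 ∈ reviewed.
(ii): #335 ∈ reviewed.
Suppose #310 ∈ reviewed: no assignment then satisfies all the clues, so #310 ∉ reviewed.

reviewed = {#240, #335, #424}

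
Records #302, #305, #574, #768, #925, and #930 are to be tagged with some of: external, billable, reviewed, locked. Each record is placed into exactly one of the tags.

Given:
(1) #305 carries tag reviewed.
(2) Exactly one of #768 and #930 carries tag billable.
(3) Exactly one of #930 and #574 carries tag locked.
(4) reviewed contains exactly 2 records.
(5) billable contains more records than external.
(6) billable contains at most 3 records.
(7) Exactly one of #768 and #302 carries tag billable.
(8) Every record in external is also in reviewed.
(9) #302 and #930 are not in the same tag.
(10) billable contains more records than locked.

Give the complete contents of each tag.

external = {}; billable = {#574, #768, #925}; reviewed = {#302, #305}; locked = {#930}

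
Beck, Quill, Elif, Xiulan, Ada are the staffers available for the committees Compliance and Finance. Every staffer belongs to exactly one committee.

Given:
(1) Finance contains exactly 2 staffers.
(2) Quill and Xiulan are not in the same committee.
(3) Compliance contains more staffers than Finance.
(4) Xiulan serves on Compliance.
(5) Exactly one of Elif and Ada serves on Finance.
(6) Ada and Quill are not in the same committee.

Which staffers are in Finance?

From (4): Xiulan ∈ Compliance.
(2): Quill ∉ Compliance.
Only one committee left: Quill ∈ Finance.
(6): Ada ∉ Finance.
Only one committee left: Ada ∈ Compliance.
(5) (exactly one): Elif ∈ Finance.
(1): Finance already has 2, so the rest are out.
Only one committee left: Beck ∈ Compliance.

Finance = {Elif, Quill}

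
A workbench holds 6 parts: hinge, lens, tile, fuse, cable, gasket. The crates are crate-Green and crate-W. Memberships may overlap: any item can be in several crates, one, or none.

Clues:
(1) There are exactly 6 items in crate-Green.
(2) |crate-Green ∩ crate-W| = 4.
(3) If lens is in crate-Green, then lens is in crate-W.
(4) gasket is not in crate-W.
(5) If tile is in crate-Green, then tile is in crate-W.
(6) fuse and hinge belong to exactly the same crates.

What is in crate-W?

crate-W = {fuse, hinge, lens, tile}

From (4): gasket ∉ crate-W.
(1): only 6 candidates remain for crate-Green, so all are in.
(3): lens ∈ crate-W.
(5): tile ∈ crate-W.
Suppose hinge ∉ crate-W: no assignment then satisfies all the clues, so hinge ∈ crate-W.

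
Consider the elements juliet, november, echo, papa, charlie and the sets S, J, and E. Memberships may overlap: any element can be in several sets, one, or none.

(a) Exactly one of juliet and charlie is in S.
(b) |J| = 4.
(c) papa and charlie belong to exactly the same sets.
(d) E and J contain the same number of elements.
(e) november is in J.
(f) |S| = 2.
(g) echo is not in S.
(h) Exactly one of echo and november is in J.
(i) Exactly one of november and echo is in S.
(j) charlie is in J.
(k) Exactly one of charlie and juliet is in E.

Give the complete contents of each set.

S = {juliet, november}; J = {charlie, juliet, november, papa}; E = {charlie, echo, november, papa}

From (e): november ∈ J.
From (g): echo ∉ S.
From (j): charlie ∈ J.
(c): papa matches charlie: papa ∈ J.
(h) (exactly one): echo ∉ J.
(i) (exactly one): november ∈ S.
(b): only 4 candidates remain for J, so all are in.
Suppose juliet ∉ S: no assignment then satisfies all the clues, so juliet ∈ S.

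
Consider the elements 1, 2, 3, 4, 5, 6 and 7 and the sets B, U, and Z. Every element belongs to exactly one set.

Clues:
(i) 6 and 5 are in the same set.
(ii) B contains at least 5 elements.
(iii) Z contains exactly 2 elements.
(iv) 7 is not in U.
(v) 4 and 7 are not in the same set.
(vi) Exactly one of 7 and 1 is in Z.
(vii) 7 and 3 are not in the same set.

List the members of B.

B = {1, 3, 4, 5, 6}

From (iv): 7 ∉ U.
Suppose 1 ∉ B: no assignment then satisfies all the clues, so 1 ∈ B.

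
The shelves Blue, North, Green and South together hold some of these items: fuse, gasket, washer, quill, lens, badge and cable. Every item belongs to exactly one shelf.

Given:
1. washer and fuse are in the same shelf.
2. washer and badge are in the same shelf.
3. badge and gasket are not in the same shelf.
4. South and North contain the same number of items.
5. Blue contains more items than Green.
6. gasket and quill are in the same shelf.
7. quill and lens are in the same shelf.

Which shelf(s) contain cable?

cable: Blue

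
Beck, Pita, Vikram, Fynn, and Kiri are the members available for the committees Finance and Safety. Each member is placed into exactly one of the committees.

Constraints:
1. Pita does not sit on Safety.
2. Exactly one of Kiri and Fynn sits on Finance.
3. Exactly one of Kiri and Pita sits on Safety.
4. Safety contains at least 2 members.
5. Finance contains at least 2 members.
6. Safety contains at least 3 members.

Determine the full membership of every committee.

Finance = {Fynn, Pita}; Safety = {Beck, Kiri, Vikram}

From (1): Pita ∉ Safety.
(3) (exactly one): Kiri ∈ Safety.
Only one committee left: Pita ∈ Finance.
(2) (exactly one): Fynn ∈ Finance.
(6): only 3 candidates remain for Safety, so all are in.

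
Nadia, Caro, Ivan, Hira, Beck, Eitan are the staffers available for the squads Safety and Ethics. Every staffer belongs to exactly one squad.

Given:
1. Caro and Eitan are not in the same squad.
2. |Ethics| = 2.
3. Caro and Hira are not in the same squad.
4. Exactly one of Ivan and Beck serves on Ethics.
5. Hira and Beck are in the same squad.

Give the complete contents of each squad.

Safety = {Beck, Eitan, Hira, Nadia}; Ethics = {Caro, Ivan}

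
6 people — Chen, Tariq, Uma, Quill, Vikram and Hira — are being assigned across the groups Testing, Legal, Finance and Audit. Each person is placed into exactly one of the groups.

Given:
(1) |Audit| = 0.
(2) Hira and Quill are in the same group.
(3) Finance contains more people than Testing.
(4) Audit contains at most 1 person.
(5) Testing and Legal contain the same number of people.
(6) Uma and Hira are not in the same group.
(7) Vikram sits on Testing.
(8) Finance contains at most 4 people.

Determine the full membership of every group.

Testing = {Vikram}; Legal = {Uma}; Finance = {Chen, Hira, Quill, Tariq}; Audit = {}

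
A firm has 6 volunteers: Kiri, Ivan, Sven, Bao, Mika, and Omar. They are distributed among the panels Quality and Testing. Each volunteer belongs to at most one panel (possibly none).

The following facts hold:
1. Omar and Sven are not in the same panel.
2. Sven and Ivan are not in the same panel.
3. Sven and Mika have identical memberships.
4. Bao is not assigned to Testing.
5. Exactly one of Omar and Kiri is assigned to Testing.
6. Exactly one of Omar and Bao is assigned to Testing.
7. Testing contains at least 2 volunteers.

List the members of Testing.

From (4): Bao ∉ Testing.
(6) (exactly one): Omar ∈ Testing.
(1): Sven ∉ Testing.
(3): Mika matches Sven: Mika ∉ Testing.
(5) (exactly one): Kiri ∉ Testing.
(7): only 2 candidates remain for Testing, so all are in.

Testing = {Ivan, Omar}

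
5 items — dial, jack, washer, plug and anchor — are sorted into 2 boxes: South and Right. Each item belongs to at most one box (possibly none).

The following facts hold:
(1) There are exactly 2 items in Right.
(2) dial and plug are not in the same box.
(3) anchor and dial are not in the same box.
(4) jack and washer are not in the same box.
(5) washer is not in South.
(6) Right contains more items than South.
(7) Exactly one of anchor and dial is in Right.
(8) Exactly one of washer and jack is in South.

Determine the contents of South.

South = {jack}

From (5): washer ∉ South.
(8) (exactly one): jack ∈ South.
Suppose dial ∈ South: no assignment then satisfies all the clues, so dial ∉ South.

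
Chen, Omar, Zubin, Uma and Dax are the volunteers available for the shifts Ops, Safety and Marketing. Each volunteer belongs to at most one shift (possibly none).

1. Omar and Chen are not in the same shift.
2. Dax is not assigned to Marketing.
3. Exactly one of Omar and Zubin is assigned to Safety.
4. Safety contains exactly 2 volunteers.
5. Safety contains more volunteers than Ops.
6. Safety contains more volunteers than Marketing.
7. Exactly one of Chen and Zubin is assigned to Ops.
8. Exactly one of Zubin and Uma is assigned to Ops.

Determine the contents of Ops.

Ops = {Zubin}

From (2): Dax ∉ Marketing.
Suppose Chen ∈ Ops: no assignment then satisfies all the clues, so Chen ∉ Ops.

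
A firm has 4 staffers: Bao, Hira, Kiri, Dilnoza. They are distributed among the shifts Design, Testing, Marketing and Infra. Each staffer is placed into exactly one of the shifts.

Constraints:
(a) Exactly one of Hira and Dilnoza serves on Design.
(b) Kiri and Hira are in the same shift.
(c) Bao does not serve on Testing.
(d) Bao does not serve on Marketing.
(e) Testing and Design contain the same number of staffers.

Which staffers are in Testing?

Testing = {Hira, Kiri}

From (c): Bao ∉ Testing.
From (d): Bao ∉ Marketing.
Suppose Hira ∉ Testing: no assignment then satisfies all the clues, so Hira ∈ Testing.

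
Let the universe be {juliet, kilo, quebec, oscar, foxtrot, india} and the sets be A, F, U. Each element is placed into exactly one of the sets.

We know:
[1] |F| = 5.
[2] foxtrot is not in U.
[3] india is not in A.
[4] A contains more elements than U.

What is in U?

U = {}

From (2): foxtrot ∉ U.
From (3): india ∉ A.
Suppose juliet ∈ U: no assignment then satisfies all the clues, so juliet ∉ U.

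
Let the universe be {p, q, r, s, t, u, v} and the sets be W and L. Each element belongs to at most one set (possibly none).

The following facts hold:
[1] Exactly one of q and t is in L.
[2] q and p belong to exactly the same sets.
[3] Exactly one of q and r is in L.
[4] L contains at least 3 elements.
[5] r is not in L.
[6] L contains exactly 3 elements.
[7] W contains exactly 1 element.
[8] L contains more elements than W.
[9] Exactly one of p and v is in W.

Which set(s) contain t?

From (5): r ∉ L.
(3) (exactly one): q ∈ L.
(1) (exactly one): t ∉ L.
(2): p matches q: p ∉ W.
(2): p matches q: p ∈ L.
(9) (exactly one): v ∈ W.
(7): W already has 1, so the rest are out.

t: none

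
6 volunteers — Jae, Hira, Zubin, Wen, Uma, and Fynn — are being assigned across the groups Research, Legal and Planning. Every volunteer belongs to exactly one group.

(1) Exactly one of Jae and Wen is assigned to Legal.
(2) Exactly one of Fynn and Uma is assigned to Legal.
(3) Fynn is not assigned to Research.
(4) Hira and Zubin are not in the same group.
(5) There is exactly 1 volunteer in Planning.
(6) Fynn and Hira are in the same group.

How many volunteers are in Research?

2

From (3): Fynn ∉ Research.
(6): Hira matches Fynn: Hira ∉ Research.
Suppose Hira ∉ Legal: no assignment then satisfies all the clues, so Hira ∈ Legal.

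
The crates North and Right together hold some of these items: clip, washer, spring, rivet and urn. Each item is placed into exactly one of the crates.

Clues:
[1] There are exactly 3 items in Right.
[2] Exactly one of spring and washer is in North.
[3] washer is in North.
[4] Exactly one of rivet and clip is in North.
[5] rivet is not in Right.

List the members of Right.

Right = {clip, spring, urn}

From (3): washer ∈ North.
From (5): rivet ∉ Right.
(1): only 3 candidates remain for Right, so all are in.
(4) (exactly one): rivet ∈ North.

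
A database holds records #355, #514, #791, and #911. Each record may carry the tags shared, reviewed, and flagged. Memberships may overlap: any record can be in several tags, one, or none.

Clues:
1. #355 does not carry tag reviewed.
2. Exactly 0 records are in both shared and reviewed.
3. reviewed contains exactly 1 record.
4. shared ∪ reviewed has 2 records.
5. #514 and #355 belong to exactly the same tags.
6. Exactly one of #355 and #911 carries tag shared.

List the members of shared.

From (1): #355 ∉ reviewed.
(5): #514 matches #355: #514 ∉ reviewed.
Suppose #355 ∈ shared: no assignment then satisfies all the clues, so #355 ∉ shared.

shared = {#911}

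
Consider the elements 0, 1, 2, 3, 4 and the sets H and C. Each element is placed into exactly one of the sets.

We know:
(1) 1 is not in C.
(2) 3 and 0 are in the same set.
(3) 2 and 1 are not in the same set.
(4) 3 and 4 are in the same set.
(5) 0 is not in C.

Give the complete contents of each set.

From (1): 1 ∉ C.
From (5): 0 ∉ C.
(2): 3 matches 0: 3 ∉ C.
(4): 4 matches 3: 4 ∉ C.
Only one set left: 0 ∈ H.
Only one set left: 1 ∈ H.
Only one set left: 3 ∈ H.
Only one set left: 4 ∈ H.
(3): 2 ∉ H.
Only one set left: 2 ∈ C.

H = {0, 1, 3, 4}; C = {2}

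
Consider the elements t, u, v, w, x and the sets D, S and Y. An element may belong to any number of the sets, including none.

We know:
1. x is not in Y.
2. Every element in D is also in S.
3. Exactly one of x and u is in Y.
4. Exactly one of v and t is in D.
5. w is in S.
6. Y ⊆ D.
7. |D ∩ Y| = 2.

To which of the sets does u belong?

From (1): x ∉ Y.
From (5): w ∈ S.
(3) (exactly one): u ∈ Y.
(6) with u ∈ Y: u ∈ D.
(2) with u ∈ D: u ∈ S.

u: D, S, Y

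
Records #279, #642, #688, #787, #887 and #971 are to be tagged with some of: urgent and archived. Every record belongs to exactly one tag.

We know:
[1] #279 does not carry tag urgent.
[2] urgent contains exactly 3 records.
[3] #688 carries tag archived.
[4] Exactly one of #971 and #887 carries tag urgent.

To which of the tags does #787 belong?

From (1): #279 ∉ urgent.
From (3): #688 ∈ archived.
Only one tag left: #279 ∈ archived.
Suppose #787 ∉ urgent: no assignment then satisfies all the clues, so #787 ∈ urgent.

#787: urgent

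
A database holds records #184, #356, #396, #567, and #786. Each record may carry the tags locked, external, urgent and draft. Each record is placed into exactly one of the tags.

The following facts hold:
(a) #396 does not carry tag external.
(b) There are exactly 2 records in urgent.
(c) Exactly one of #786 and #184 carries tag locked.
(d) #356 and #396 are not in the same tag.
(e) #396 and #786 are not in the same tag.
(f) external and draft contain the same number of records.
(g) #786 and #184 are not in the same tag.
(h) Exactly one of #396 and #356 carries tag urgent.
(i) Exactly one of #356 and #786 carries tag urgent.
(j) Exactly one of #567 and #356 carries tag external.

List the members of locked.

locked = {#786}

From (a): #396 ∉ external.
Suppose #184 ∈ locked: no assignment then satisfies all the clues, so #184 ∉ locked.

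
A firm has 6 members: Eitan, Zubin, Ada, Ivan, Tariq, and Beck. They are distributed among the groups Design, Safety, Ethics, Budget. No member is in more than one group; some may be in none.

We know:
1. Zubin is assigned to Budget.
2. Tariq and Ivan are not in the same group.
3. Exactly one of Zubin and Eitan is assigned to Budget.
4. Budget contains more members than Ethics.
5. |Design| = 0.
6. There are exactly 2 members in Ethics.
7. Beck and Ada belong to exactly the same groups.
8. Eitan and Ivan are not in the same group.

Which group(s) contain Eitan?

From (1): Zubin ∈ Budget.
(3) (exactly one): Eitan ∉ Budget.
(5): Design already has 0, so the rest are out.
Suppose Eitan ∈ Safety: no assignment then satisfies all the clues, so Eitan ∉ Safety.

Eitan: Ethics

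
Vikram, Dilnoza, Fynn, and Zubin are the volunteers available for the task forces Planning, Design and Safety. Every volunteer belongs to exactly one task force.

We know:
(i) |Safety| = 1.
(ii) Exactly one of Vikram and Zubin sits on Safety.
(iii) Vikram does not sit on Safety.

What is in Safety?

From (iii): Vikram ∉ Safety.
(ii) (exactly one): Zubin ∈ Safety.
(i): Safety already has 1, so the rest are out.

Safety = {Zubin}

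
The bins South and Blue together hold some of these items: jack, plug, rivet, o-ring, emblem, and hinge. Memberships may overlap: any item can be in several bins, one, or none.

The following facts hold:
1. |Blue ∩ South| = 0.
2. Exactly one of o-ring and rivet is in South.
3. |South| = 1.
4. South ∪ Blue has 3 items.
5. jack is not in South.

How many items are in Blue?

2

From (5): jack ∉ South.
Suppose plug ∈ South: no assignment then satisfies all the clues, so plug ∉ South.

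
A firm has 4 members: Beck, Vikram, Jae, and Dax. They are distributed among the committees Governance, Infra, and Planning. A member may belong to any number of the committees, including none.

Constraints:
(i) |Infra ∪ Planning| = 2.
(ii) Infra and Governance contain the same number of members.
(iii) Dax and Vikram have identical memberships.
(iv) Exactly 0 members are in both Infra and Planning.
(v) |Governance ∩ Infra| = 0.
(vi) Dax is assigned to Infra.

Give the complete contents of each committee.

Governance = {Beck, Jae}; Infra = {Dax, Vikram}; Planning = {}

From (vi): Dax ∈ Infra.
(iii): Vikram matches Dax: Vikram ∈ Infra.
Suppose Beck ∉ Governance: no assignment then satisfies all the clues, so Beck ∈ Governance.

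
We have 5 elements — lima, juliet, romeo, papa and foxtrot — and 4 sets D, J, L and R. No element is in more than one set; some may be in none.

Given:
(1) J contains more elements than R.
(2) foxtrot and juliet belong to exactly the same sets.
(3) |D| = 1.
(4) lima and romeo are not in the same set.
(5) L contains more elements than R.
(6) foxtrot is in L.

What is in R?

R = {}

From (6): foxtrot ∈ L.
(2): juliet matches foxtrot: juliet ∉ D.
(2): juliet matches foxtrot: juliet ∉ J.
(2): juliet matches foxtrot: juliet ∈ L.
Suppose lima ∈ R: no assignment then satisfies all the clues, so lima ∉ R.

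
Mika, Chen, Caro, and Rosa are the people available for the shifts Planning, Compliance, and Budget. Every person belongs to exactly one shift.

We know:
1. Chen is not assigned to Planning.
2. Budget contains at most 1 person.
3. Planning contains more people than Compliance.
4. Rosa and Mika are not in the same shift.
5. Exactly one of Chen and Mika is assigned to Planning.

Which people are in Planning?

Planning = {Caro, Mika}

From (1): Chen ∉ Planning.
(5) (exactly one): Mika ∈ Planning.
(4): Rosa ∉ Planning.
Suppose Caro ∉ Planning: no assignment then satisfies all the clues, so Caro ∈ Planning.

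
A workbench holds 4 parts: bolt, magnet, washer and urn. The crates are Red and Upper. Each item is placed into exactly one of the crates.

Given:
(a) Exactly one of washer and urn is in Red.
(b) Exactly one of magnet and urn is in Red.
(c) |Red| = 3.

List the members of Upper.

Upper = {urn}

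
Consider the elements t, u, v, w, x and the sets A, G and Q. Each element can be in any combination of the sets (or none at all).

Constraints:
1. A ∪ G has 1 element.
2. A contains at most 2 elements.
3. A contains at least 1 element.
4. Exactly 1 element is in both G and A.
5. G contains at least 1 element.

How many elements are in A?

1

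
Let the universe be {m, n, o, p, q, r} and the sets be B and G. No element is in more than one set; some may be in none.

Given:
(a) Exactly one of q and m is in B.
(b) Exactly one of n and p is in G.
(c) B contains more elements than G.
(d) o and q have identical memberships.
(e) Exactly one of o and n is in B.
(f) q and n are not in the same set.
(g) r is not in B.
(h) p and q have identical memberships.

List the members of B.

B = {o, p, q}

From (g): r ∉ B.
Suppose m ∈ B: no assignment then satisfies all the clues, so m ∉ B.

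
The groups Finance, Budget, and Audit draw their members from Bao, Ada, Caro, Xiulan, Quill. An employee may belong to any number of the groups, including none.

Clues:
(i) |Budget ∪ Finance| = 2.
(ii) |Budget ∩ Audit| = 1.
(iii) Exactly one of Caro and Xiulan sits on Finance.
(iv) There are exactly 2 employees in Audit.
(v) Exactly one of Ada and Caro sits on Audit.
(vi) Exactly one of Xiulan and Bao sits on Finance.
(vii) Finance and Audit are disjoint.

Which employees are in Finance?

Finance = {Xiulan}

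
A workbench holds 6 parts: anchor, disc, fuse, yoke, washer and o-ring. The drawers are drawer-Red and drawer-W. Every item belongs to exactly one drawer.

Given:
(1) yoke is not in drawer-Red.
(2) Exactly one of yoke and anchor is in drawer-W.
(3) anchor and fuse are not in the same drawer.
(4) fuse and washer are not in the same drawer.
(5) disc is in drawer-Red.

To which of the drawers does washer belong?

washer: drawer-Red

From (1): yoke ∉ drawer-Red.
From (5): disc ∈ drawer-Red.
Only one drawer left: yoke ∈ drawer-W.
(2) (exactly one): anchor ∉ drawer-W.
Only one drawer left: anchor ∈ drawer-Red.
(3): fuse ∉ drawer-Red.
Only one drawer left: fuse ∈ drawer-W.
(4): washer ∉ drawer-W.
Only one drawer left: washer ∈ drawer-Red.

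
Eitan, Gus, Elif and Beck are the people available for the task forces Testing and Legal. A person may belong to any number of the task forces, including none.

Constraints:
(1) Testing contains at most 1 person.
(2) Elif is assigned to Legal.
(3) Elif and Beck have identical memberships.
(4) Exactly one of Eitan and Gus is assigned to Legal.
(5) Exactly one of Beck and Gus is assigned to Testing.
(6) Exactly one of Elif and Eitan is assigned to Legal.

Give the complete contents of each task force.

Testing = {Gus}; Legal = {Beck, Elif, Gus}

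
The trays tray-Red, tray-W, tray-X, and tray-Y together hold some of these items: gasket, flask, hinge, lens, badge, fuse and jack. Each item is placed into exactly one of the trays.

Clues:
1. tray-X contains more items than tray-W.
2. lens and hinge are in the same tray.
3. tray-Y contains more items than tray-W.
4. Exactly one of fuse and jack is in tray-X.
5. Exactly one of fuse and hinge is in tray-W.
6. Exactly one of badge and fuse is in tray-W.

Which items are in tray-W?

tray-W = {fuse}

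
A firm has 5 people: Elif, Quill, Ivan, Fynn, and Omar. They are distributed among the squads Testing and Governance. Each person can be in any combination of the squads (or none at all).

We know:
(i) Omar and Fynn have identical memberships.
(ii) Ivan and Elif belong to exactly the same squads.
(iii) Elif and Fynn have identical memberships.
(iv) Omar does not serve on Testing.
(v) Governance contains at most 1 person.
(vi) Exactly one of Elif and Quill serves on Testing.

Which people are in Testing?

Testing = {Quill}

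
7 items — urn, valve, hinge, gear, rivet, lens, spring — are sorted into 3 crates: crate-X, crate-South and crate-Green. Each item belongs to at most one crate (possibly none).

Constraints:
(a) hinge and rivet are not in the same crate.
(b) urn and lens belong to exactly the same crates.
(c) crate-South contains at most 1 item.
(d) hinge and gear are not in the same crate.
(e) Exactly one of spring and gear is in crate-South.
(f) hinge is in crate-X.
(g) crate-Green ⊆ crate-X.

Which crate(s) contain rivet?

From (f): hinge ∈ crate-X.
(a): rivet ∉ crate-X.
(d): gear ∉ crate-X.
(g) contrapositive: gear ∉ crate-Green.
(g) contrapositive: rivet ∉ crate-Green.
Suppose rivet ∈ crate-South: no assignment then satisfies all the clues, so rivet ∉ crate-South.

rivet: none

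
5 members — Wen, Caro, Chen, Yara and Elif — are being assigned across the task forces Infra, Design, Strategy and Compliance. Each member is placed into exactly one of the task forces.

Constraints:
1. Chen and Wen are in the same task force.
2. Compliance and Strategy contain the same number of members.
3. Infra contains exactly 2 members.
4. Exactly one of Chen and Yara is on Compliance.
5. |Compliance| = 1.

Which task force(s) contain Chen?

Chen: Infra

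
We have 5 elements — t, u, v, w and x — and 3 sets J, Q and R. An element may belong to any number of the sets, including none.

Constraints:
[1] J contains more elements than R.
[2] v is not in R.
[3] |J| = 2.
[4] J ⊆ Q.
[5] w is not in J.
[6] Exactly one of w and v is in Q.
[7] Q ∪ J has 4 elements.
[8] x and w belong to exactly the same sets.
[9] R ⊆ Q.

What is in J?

J = {t, u}

From (2): v ∉ R.
From (5): w ∉ J.
(8): x matches w: x ∉ J.
Suppose t ∉ J: no assignment then satisfies all the clues, so t ∈ J.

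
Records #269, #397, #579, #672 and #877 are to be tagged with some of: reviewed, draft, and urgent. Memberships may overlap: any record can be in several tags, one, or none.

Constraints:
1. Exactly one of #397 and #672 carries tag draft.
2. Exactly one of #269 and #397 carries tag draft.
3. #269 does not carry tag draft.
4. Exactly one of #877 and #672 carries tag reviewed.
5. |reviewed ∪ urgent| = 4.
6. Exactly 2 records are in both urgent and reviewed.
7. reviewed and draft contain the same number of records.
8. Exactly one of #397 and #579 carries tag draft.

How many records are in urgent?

4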